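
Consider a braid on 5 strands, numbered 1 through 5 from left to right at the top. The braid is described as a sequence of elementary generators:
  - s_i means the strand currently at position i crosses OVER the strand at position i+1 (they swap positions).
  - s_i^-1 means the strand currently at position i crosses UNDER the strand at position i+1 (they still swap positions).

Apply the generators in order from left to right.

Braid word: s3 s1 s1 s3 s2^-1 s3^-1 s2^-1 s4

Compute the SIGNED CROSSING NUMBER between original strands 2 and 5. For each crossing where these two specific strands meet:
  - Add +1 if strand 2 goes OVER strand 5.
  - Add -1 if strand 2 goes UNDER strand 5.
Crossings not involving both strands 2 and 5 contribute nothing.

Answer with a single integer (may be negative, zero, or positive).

Gen 1: crossing 3x4. Both 2&5? no. Sum: 0
Gen 2: crossing 1x2. Both 2&5? no. Sum: 0
Gen 3: crossing 2x1. Both 2&5? no. Sum: 0
Gen 4: crossing 4x3. Both 2&5? no. Sum: 0
Gen 5: crossing 2x3. Both 2&5? no. Sum: 0
Gen 6: crossing 2x4. Both 2&5? no. Sum: 0
Gen 7: crossing 3x4. Both 2&5? no. Sum: 0
Gen 8: 2 over 5. Both 2&5? yes. Contrib: +1. Sum: 1

Answer: 1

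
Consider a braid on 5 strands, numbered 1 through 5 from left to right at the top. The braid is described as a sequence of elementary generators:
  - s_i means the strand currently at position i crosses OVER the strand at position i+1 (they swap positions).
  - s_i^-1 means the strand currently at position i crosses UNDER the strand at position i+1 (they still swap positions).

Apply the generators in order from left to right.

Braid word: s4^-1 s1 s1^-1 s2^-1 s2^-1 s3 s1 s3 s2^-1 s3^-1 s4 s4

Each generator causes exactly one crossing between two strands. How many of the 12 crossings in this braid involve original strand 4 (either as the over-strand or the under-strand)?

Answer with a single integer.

Answer: 3

Derivation:
Gen 1: crossing 4x5. Involves strand 4? yes. Count so far: 1
Gen 2: crossing 1x2. Involves strand 4? no. Count so far: 1
Gen 3: crossing 2x1. Involves strand 4? no. Count so far: 1
Gen 4: crossing 2x3. Involves strand 4? no. Count so far: 1
Gen 5: crossing 3x2. Involves strand 4? no. Count so far: 1
Gen 6: crossing 3x5. Involves strand 4? no. Count so far: 1
Gen 7: crossing 1x2. Involves strand 4? no. Count so far: 1
Gen 8: crossing 5x3. Involves strand 4? no. Count so far: 1
Gen 9: crossing 1x3. Involves strand 4? no. Count so far: 1
Gen 10: crossing 1x5. Involves strand 4? no. Count so far: 1
Gen 11: crossing 1x4. Involves strand 4? yes. Count so far: 2
Gen 12: crossing 4x1. Involves strand 4? yes. Count so far: 3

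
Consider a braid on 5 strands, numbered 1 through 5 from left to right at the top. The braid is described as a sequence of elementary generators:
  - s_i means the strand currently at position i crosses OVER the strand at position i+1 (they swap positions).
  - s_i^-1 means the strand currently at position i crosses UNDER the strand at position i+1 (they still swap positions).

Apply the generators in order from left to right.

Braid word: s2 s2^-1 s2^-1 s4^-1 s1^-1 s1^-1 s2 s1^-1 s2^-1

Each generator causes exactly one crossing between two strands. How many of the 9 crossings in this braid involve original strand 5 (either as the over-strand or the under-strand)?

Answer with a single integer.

Gen 1: crossing 2x3. Involves strand 5? no. Count so far: 0
Gen 2: crossing 3x2. Involves strand 5? no. Count so far: 0
Gen 3: crossing 2x3. Involves strand 5? no. Count so far: 0
Gen 4: crossing 4x5. Involves strand 5? yes. Count so far: 1
Gen 5: crossing 1x3. Involves strand 5? no. Count so far: 1
Gen 6: crossing 3x1. Involves strand 5? no. Count so far: 1
Gen 7: crossing 3x2. Involves strand 5? no. Count so far: 1
Gen 8: crossing 1x2. Involves strand 5? no. Count so far: 1
Gen 9: crossing 1x3. Involves strand 5? no. Count so far: 1

Answer: 1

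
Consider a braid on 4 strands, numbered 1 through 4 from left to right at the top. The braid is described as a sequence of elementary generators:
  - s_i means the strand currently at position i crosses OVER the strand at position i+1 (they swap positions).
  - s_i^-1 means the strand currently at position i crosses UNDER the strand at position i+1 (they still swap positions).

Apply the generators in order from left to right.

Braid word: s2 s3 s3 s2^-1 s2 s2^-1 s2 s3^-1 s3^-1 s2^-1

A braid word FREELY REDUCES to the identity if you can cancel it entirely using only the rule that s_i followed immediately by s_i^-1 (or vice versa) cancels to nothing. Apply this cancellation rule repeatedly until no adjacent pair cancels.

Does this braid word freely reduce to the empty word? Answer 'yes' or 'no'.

Gen 1 (s2): push. Stack: [s2]
Gen 2 (s3): push. Stack: [s2 s3]
Gen 3 (s3): push. Stack: [s2 s3 s3]
Gen 4 (s2^-1): push. Stack: [s2 s3 s3 s2^-1]
Gen 5 (s2): cancels prior s2^-1. Stack: [s2 s3 s3]
Gen 6 (s2^-1): push. Stack: [s2 s3 s3 s2^-1]
Gen 7 (s2): cancels prior s2^-1. Stack: [s2 s3 s3]
Gen 8 (s3^-1): cancels prior s3. Stack: [s2 s3]
Gen 9 (s3^-1): cancels prior s3. Stack: [s2]
Gen 10 (s2^-1): cancels prior s2. Stack: []
Reduced word: (empty)

Answer: yes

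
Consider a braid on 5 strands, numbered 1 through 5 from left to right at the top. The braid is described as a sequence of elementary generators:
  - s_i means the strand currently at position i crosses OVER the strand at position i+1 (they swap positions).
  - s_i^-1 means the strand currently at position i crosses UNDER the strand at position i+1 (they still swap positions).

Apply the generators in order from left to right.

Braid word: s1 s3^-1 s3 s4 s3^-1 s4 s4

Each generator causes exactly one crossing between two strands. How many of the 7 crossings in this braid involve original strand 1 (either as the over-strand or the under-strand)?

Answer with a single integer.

Answer: 1

Derivation:
Gen 1: crossing 1x2. Involves strand 1? yes. Count so far: 1
Gen 2: crossing 3x4. Involves strand 1? no. Count so far: 1
Gen 3: crossing 4x3. Involves strand 1? no. Count so far: 1
Gen 4: crossing 4x5. Involves strand 1? no. Count so far: 1
Gen 5: crossing 3x5. Involves strand 1? no. Count so far: 1
Gen 6: crossing 3x4. Involves strand 1? no. Count so far: 1
Gen 7: crossing 4x3. Involves strand 1? no. Count so far: 1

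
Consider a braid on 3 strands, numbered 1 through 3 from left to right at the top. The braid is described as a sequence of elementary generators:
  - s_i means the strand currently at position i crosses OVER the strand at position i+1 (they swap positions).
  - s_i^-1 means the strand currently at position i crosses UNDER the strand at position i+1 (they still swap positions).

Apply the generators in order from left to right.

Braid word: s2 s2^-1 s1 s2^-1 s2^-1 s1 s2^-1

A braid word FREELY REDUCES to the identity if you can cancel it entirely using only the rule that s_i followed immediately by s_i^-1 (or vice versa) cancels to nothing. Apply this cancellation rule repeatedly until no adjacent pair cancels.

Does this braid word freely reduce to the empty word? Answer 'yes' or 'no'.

Gen 1 (s2): push. Stack: [s2]
Gen 2 (s2^-1): cancels prior s2. Stack: []
Gen 3 (s1): push. Stack: [s1]
Gen 4 (s2^-1): push. Stack: [s1 s2^-1]
Gen 5 (s2^-1): push. Stack: [s1 s2^-1 s2^-1]
Gen 6 (s1): push. Stack: [s1 s2^-1 s2^-1 s1]
Gen 7 (s2^-1): push. Stack: [s1 s2^-1 s2^-1 s1 s2^-1]
Reduced word: s1 s2^-1 s2^-1 s1 s2^-1

Answer: no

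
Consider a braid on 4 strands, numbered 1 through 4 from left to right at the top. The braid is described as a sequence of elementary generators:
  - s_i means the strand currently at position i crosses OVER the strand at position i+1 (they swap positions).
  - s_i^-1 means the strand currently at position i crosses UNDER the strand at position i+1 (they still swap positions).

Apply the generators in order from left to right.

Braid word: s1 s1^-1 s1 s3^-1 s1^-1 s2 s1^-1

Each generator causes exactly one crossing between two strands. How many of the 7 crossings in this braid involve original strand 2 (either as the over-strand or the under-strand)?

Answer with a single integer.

Answer: 5

Derivation:
Gen 1: crossing 1x2. Involves strand 2? yes. Count so far: 1
Gen 2: crossing 2x1. Involves strand 2? yes. Count so far: 2
Gen 3: crossing 1x2. Involves strand 2? yes. Count so far: 3
Gen 4: crossing 3x4. Involves strand 2? no. Count so far: 3
Gen 5: crossing 2x1. Involves strand 2? yes. Count so far: 4
Gen 6: crossing 2x4. Involves strand 2? yes. Count so far: 5
Gen 7: crossing 1x4. Involves strand 2? no. Count so far: 5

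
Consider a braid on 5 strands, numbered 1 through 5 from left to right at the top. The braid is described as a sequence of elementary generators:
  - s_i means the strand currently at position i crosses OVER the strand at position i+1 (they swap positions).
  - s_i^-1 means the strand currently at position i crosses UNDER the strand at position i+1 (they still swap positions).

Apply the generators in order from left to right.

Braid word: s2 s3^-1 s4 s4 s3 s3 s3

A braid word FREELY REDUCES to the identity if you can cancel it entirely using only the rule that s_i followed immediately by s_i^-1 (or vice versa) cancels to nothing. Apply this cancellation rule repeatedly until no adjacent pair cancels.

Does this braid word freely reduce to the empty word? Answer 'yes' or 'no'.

Gen 1 (s2): push. Stack: [s2]
Gen 2 (s3^-1): push. Stack: [s2 s3^-1]
Gen 3 (s4): push. Stack: [s2 s3^-1 s4]
Gen 4 (s4): push. Stack: [s2 s3^-1 s4 s4]
Gen 5 (s3): push. Stack: [s2 s3^-1 s4 s4 s3]
Gen 6 (s3): push. Stack: [s2 s3^-1 s4 s4 s3 s3]
Gen 7 (s3): push. Stack: [s2 s3^-1 s4 s4 s3 s3 s3]
Reduced word: s2 s3^-1 s4 s4 s3 s3 s3

Answer: no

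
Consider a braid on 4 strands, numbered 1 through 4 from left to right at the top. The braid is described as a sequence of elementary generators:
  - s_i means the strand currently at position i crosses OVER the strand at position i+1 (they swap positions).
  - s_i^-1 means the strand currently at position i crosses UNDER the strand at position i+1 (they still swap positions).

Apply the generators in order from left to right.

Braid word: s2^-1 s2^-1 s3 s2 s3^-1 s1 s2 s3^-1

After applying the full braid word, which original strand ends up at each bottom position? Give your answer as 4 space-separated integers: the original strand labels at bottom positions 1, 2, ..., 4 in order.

Answer: 4 3 2 1

Derivation:
Gen 1 (s2^-1): strand 2 crosses under strand 3. Perm now: [1 3 2 4]
Gen 2 (s2^-1): strand 3 crosses under strand 2. Perm now: [1 2 3 4]
Gen 3 (s3): strand 3 crosses over strand 4. Perm now: [1 2 4 3]
Gen 4 (s2): strand 2 crosses over strand 4. Perm now: [1 4 2 3]
Gen 5 (s3^-1): strand 2 crosses under strand 3. Perm now: [1 4 3 2]
Gen 6 (s1): strand 1 crosses over strand 4. Perm now: [4 1 3 2]
Gen 7 (s2): strand 1 crosses over strand 3. Perm now: [4 3 1 2]
Gen 8 (s3^-1): strand 1 crosses under strand 2. Perm now: [4 3 2 1]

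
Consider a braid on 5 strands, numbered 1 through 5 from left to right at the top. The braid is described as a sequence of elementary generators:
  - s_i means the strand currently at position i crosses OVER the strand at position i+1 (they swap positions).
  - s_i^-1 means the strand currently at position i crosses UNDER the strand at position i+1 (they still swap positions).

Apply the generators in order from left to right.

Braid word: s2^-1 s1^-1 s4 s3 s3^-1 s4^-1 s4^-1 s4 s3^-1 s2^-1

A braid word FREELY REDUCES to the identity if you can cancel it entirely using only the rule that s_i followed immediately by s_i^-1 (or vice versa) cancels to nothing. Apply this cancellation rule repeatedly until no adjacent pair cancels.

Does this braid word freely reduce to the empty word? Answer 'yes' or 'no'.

Gen 1 (s2^-1): push. Stack: [s2^-1]
Gen 2 (s1^-1): push. Stack: [s2^-1 s1^-1]
Gen 3 (s4): push. Stack: [s2^-1 s1^-1 s4]
Gen 4 (s3): push. Stack: [s2^-1 s1^-1 s4 s3]
Gen 5 (s3^-1): cancels prior s3. Stack: [s2^-1 s1^-1 s4]
Gen 6 (s4^-1): cancels prior s4. Stack: [s2^-1 s1^-1]
Gen 7 (s4^-1): push. Stack: [s2^-1 s1^-1 s4^-1]
Gen 8 (s4): cancels prior s4^-1. Stack: [s2^-1 s1^-1]
Gen 9 (s3^-1): push. Stack: [s2^-1 s1^-1 s3^-1]
Gen 10 (s2^-1): push. Stack: [s2^-1 s1^-1 s3^-1 s2^-1]
Reduced word: s2^-1 s1^-1 s3^-1 s2^-1

Answer: no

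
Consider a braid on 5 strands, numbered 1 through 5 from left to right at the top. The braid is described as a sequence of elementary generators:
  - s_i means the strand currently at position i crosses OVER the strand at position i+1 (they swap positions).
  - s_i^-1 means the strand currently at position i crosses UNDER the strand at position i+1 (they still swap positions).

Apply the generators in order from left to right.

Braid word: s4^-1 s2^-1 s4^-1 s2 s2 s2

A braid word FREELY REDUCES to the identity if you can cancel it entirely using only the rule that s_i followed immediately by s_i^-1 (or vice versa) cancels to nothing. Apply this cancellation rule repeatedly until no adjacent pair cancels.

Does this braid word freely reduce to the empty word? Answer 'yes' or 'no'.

Gen 1 (s4^-1): push. Stack: [s4^-1]
Gen 2 (s2^-1): push. Stack: [s4^-1 s2^-1]
Gen 3 (s4^-1): push. Stack: [s4^-1 s2^-1 s4^-1]
Gen 4 (s2): push. Stack: [s4^-1 s2^-1 s4^-1 s2]
Gen 5 (s2): push. Stack: [s4^-1 s2^-1 s4^-1 s2 s2]
Gen 6 (s2): push. Stack: [s4^-1 s2^-1 s4^-1 s2 s2 s2]
Reduced word: s4^-1 s2^-1 s4^-1 s2 s2 s2

Answer: no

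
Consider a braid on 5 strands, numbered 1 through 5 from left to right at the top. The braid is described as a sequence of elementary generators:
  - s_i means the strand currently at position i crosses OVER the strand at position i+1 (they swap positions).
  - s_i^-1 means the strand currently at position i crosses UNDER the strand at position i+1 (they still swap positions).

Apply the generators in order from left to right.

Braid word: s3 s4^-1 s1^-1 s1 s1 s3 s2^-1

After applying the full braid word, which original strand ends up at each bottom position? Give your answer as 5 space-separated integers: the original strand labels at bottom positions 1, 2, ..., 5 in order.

Gen 1 (s3): strand 3 crosses over strand 4. Perm now: [1 2 4 3 5]
Gen 2 (s4^-1): strand 3 crosses under strand 5. Perm now: [1 2 4 5 3]
Gen 3 (s1^-1): strand 1 crosses under strand 2. Perm now: [2 1 4 5 3]
Gen 4 (s1): strand 2 crosses over strand 1. Perm now: [1 2 4 5 3]
Gen 5 (s1): strand 1 crosses over strand 2. Perm now: [2 1 4 5 3]
Gen 6 (s3): strand 4 crosses over strand 5. Perm now: [2 1 5 4 3]
Gen 7 (s2^-1): strand 1 crosses under strand 5. Perm now: [2 5 1 4 3]

Answer: 2 5 1 4 3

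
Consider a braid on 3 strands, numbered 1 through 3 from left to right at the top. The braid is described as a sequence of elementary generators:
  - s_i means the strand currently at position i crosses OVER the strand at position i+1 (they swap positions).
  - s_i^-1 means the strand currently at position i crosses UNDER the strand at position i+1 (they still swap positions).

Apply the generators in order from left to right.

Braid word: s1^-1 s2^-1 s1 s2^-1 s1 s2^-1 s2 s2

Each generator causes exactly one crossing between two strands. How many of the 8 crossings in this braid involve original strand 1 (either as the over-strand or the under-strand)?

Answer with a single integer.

Answer: 4

Derivation:
Gen 1: crossing 1x2. Involves strand 1? yes. Count so far: 1
Gen 2: crossing 1x3. Involves strand 1? yes. Count so far: 2
Gen 3: crossing 2x3. Involves strand 1? no. Count so far: 2
Gen 4: crossing 2x1. Involves strand 1? yes. Count so far: 3
Gen 5: crossing 3x1. Involves strand 1? yes. Count so far: 4
Gen 6: crossing 3x2. Involves strand 1? no. Count so far: 4
Gen 7: crossing 2x3. Involves strand 1? no. Count so far: 4
Gen 8: crossing 3x2. Involves strand 1? no. Count so far: 4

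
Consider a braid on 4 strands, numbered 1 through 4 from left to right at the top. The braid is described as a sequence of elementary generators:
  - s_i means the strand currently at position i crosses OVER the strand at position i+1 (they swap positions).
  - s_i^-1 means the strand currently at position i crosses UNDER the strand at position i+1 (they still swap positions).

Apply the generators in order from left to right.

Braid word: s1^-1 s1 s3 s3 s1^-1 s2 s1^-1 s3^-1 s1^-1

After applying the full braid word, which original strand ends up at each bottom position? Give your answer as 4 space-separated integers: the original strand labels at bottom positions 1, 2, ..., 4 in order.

Gen 1 (s1^-1): strand 1 crosses under strand 2. Perm now: [2 1 3 4]
Gen 2 (s1): strand 2 crosses over strand 1. Perm now: [1 2 3 4]
Gen 3 (s3): strand 3 crosses over strand 4. Perm now: [1 2 4 3]
Gen 4 (s3): strand 4 crosses over strand 3. Perm now: [1 2 3 4]
Gen 5 (s1^-1): strand 1 crosses under strand 2. Perm now: [2 1 3 4]
Gen 6 (s2): strand 1 crosses over strand 3. Perm now: [2 3 1 4]
Gen 7 (s1^-1): strand 2 crosses under strand 3. Perm now: [3 2 1 4]
Gen 8 (s3^-1): strand 1 crosses under strand 4. Perm now: [3 2 4 1]
Gen 9 (s1^-1): strand 3 crosses under strand 2. Perm now: [2 3 4 1]

Answer: 2 3 4 1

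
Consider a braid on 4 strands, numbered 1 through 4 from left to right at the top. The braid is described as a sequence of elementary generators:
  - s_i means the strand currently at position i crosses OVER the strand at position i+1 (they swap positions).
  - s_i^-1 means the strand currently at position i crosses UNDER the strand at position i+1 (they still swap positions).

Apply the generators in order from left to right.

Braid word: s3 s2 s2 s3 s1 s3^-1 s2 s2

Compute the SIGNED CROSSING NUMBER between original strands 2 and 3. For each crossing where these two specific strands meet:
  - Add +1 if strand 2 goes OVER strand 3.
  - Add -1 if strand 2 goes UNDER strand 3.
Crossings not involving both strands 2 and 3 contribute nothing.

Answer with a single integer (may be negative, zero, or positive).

Answer: 0

Derivation:
Gen 1: crossing 3x4. Both 2&3? no. Sum: 0
Gen 2: crossing 2x4. Both 2&3? no. Sum: 0
Gen 3: crossing 4x2. Both 2&3? no. Sum: 0
Gen 4: crossing 4x3. Both 2&3? no. Sum: 0
Gen 5: crossing 1x2. Both 2&3? no. Sum: 0
Gen 6: crossing 3x4. Both 2&3? no. Sum: 0
Gen 7: crossing 1x4. Both 2&3? no. Sum: 0
Gen 8: crossing 4x1. Both 2&3? no. Sum: 0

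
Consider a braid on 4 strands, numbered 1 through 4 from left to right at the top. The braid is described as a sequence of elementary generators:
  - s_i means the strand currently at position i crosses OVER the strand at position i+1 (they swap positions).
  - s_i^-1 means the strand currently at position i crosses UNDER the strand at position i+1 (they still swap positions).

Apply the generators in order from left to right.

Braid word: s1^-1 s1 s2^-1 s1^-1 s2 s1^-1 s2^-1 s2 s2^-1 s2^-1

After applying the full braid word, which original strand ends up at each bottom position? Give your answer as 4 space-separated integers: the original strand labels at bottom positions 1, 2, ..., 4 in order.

Gen 1 (s1^-1): strand 1 crosses under strand 2. Perm now: [2 1 3 4]
Gen 2 (s1): strand 2 crosses over strand 1. Perm now: [1 2 3 4]
Gen 3 (s2^-1): strand 2 crosses under strand 3. Perm now: [1 3 2 4]
Gen 4 (s1^-1): strand 1 crosses under strand 3. Perm now: [3 1 2 4]
Gen 5 (s2): strand 1 crosses over strand 2. Perm now: [3 2 1 4]
Gen 6 (s1^-1): strand 3 crosses under strand 2. Perm now: [2 3 1 4]
Gen 7 (s2^-1): strand 3 crosses under strand 1. Perm now: [2 1 3 4]
Gen 8 (s2): strand 1 crosses over strand 3. Perm now: [2 3 1 4]
Gen 9 (s2^-1): strand 3 crosses under strand 1. Perm now: [2 1 3 4]
Gen 10 (s2^-1): strand 1 crosses under strand 3. Perm now: [2 3 1 4]

Answer: 2 3 1 4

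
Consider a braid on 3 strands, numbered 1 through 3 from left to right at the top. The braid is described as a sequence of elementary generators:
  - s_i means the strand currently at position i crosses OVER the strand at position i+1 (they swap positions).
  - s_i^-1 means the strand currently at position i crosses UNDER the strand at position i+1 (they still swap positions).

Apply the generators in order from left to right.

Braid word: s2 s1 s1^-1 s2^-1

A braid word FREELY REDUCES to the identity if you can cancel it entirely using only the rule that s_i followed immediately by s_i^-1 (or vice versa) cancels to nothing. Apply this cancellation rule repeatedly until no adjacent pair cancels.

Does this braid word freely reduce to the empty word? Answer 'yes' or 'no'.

Gen 1 (s2): push. Stack: [s2]
Gen 2 (s1): push. Stack: [s2 s1]
Gen 3 (s1^-1): cancels prior s1. Stack: [s2]
Gen 4 (s2^-1): cancels prior s2. Stack: []
Reduced word: (empty)

Answer: yes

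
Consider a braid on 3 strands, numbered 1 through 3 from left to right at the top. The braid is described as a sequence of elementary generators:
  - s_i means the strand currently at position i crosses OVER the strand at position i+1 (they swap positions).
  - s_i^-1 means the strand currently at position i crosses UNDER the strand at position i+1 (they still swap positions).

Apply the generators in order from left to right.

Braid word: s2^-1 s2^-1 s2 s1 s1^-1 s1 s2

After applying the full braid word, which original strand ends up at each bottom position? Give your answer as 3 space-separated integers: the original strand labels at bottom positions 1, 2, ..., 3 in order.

Gen 1 (s2^-1): strand 2 crosses under strand 3. Perm now: [1 3 2]
Gen 2 (s2^-1): strand 3 crosses under strand 2. Perm now: [1 2 3]
Gen 3 (s2): strand 2 crosses over strand 3. Perm now: [1 3 2]
Gen 4 (s1): strand 1 crosses over strand 3. Perm now: [3 1 2]
Gen 5 (s1^-1): strand 3 crosses under strand 1. Perm now: [1 3 2]
Gen 6 (s1): strand 1 crosses over strand 3. Perm now: [3 1 2]
Gen 7 (s2): strand 1 crosses over strand 2. Perm now: [3 2 1]

Answer: 3 2 1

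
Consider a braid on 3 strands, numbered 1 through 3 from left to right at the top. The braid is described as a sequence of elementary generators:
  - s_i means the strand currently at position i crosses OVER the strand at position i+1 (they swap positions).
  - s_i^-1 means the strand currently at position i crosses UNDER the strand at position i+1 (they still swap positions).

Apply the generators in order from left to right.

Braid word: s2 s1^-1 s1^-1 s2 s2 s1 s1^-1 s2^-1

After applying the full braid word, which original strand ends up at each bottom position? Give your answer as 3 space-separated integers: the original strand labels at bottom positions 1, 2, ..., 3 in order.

Gen 1 (s2): strand 2 crosses over strand 3. Perm now: [1 3 2]
Gen 2 (s1^-1): strand 1 crosses under strand 3. Perm now: [3 1 2]
Gen 3 (s1^-1): strand 3 crosses under strand 1. Perm now: [1 3 2]
Gen 4 (s2): strand 3 crosses over strand 2. Perm now: [1 2 3]
Gen 5 (s2): strand 2 crosses over strand 3. Perm now: [1 3 2]
Gen 6 (s1): strand 1 crosses over strand 3. Perm now: [3 1 2]
Gen 7 (s1^-1): strand 3 crosses under strand 1. Perm now: [1 3 2]
Gen 8 (s2^-1): strand 3 crosses under strand 2. Perm now: [1 2 3]

Answer: 1 2 3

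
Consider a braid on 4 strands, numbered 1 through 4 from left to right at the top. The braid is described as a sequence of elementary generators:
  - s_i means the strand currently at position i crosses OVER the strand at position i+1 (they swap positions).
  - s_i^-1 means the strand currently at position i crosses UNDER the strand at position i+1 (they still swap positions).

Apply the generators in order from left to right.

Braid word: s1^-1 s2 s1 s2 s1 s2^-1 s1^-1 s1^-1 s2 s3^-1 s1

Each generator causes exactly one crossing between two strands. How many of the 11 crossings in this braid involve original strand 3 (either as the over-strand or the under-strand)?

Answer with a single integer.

Answer: 6

Derivation:
Gen 1: crossing 1x2. Involves strand 3? no. Count so far: 0
Gen 2: crossing 1x3. Involves strand 3? yes. Count so far: 1
Gen 3: crossing 2x3. Involves strand 3? yes. Count so far: 2
Gen 4: crossing 2x1. Involves strand 3? no. Count so far: 2
Gen 5: crossing 3x1. Involves strand 3? yes. Count so far: 3
Gen 6: crossing 3x2. Involves strand 3? yes. Count so far: 4
Gen 7: crossing 1x2. Involves strand 3? no. Count so far: 4
Gen 8: crossing 2x1. Involves strand 3? no. Count so far: 4
Gen 9: crossing 2x3. Involves strand 3? yes. Count so far: 5
Gen 10: crossing 2x4. Involves strand 3? no. Count so far: 5
Gen 11: crossing 1x3. Involves strand 3? yes. Count so far: 6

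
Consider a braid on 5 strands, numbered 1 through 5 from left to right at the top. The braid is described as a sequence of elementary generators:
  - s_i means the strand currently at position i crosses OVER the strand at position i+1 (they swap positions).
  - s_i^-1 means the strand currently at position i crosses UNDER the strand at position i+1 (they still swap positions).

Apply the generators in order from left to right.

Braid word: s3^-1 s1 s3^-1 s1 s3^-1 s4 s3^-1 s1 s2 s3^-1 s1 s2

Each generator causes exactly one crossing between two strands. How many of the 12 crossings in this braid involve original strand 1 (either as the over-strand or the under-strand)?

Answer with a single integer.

Gen 1: crossing 3x4. Involves strand 1? no. Count so far: 0
Gen 2: crossing 1x2. Involves strand 1? yes. Count so far: 1
Gen 3: crossing 4x3. Involves strand 1? no. Count so far: 1
Gen 4: crossing 2x1. Involves strand 1? yes. Count so far: 2
Gen 5: crossing 3x4. Involves strand 1? no. Count so far: 2
Gen 6: crossing 3x5. Involves strand 1? no. Count so far: 2
Gen 7: crossing 4x5. Involves strand 1? no. Count so far: 2
Gen 8: crossing 1x2. Involves strand 1? yes. Count so far: 3
Gen 9: crossing 1x5. Involves strand 1? yes. Count so far: 4
Gen 10: crossing 1x4. Involves strand 1? yes. Count so far: 5
Gen 11: crossing 2x5. Involves strand 1? no. Count so far: 5
Gen 12: crossing 2x4. Involves strand 1? no. Count so far: 5

Answer: 5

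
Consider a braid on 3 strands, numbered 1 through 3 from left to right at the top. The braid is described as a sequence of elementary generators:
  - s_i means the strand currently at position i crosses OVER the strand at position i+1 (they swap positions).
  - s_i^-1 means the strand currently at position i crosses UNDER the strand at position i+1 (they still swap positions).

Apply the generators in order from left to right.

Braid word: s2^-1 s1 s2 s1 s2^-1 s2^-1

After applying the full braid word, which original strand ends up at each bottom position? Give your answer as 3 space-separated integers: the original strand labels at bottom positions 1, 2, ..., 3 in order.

Gen 1 (s2^-1): strand 2 crosses under strand 3. Perm now: [1 3 2]
Gen 2 (s1): strand 1 crosses over strand 3. Perm now: [3 1 2]
Gen 3 (s2): strand 1 crosses over strand 2. Perm now: [3 2 1]
Gen 4 (s1): strand 3 crosses over strand 2. Perm now: [2 3 1]
Gen 5 (s2^-1): strand 3 crosses under strand 1. Perm now: [2 1 3]
Gen 6 (s2^-1): strand 1 crosses under strand 3. Perm now: [2 3 1]

Answer: 2 3 1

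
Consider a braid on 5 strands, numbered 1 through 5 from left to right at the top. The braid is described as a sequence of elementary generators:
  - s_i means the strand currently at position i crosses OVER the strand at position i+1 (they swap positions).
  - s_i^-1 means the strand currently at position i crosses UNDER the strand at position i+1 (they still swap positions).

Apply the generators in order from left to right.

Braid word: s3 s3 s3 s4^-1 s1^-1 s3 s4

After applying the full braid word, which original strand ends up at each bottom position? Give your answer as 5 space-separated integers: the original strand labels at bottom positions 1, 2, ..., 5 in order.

Gen 1 (s3): strand 3 crosses over strand 4. Perm now: [1 2 4 3 5]
Gen 2 (s3): strand 4 crosses over strand 3. Perm now: [1 2 3 4 5]
Gen 3 (s3): strand 3 crosses over strand 4. Perm now: [1 2 4 3 5]
Gen 4 (s4^-1): strand 3 crosses under strand 5. Perm now: [1 2 4 5 3]
Gen 5 (s1^-1): strand 1 crosses under strand 2. Perm now: [2 1 4 5 3]
Gen 6 (s3): strand 4 crosses over strand 5. Perm now: [2 1 5 4 3]
Gen 7 (s4): strand 4 crosses over strand 3. Perm now: [2 1 5 3 4]

Answer: 2 1 5 3 4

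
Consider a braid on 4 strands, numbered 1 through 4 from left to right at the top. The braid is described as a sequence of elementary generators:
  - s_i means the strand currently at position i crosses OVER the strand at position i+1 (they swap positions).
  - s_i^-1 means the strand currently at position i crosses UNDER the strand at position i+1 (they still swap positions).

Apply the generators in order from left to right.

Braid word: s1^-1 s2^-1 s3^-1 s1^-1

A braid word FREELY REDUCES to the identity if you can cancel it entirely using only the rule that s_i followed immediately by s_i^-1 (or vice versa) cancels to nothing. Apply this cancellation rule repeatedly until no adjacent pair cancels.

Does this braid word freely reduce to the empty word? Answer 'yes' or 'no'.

Answer: no

Derivation:
Gen 1 (s1^-1): push. Stack: [s1^-1]
Gen 2 (s2^-1): push. Stack: [s1^-1 s2^-1]
Gen 3 (s3^-1): push. Stack: [s1^-1 s2^-1 s3^-1]
Gen 4 (s1^-1): push. Stack: [s1^-1 s2^-1 s3^-1 s1^-1]
Reduced word: s1^-1 s2^-1 s3^-1 s1^-1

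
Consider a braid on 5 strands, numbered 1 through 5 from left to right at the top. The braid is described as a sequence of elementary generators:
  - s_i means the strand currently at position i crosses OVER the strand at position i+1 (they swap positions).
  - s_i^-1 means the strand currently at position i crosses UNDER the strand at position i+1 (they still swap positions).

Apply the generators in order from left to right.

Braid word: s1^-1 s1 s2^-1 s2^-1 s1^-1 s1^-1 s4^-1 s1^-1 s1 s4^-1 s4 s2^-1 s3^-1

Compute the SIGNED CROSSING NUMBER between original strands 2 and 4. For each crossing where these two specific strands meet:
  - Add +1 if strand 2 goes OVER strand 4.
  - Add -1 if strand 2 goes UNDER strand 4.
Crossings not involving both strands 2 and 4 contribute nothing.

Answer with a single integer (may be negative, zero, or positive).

Gen 1: crossing 1x2. Both 2&4? no. Sum: 0
Gen 2: crossing 2x1. Both 2&4? no. Sum: 0
Gen 3: crossing 2x3. Both 2&4? no. Sum: 0
Gen 4: crossing 3x2. Both 2&4? no. Sum: 0
Gen 5: crossing 1x2. Both 2&4? no. Sum: 0
Gen 6: crossing 2x1. Both 2&4? no. Sum: 0
Gen 7: crossing 4x5. Both 2&4? no. Sum: 0
Gen 8: crossing 1x2. Both 2&4? no. Sum: 0
Gen 9: crossing 2x1. Both 2&4? no. Sum: 0
Gen 10: crossing 5x4. Both 2&4? no. Sum: 0
Gen 11: crossing 4x5. Both 2&4? no. Sum: 0
Gen 12: crossing 2x3. Both 2&4? no. Sum: 0
Gen 13: crossing 2x5. Both 2&4? no. Sum: 0

Answer: 0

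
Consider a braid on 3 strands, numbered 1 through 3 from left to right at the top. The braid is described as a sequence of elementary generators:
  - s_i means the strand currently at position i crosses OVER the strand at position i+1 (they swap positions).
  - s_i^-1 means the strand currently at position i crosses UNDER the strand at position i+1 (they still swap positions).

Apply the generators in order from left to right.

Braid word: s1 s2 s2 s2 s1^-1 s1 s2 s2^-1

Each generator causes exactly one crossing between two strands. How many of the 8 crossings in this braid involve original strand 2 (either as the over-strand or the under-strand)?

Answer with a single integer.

Gen 1: crossing 1x2. Involves strand 2? yes. Count so far: 1
Gen 2: crossing 1x3. Involves strand 2? no. Count so far: 1
Gen 3: crossing 3x1. Involves strand 2? no. Count so far: 1
Gen 4: crossing 1x3. Involves strand 2? no. Count so far: 1
Gen 5: crossing 2x3. Involves strand 2? yes. Count so far: 2
Gen 6: crossing 3x2. Involves strand 2? yes. Count so far: 3
Gen 7: crossing 3x1. Involves strand 2? no. Count so far: 3
Gen 8: crossing 1x3. Involves strand 2? no. Count so far: 3

Answer: 3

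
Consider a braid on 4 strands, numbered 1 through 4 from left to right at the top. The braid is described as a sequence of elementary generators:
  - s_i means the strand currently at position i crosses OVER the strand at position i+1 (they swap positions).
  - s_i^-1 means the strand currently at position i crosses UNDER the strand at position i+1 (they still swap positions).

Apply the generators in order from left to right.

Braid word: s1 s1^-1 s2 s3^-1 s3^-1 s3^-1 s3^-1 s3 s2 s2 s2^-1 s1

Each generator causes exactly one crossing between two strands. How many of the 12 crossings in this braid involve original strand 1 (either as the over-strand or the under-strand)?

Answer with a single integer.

Answer: 3

Derivation:
Gen 1: crossing 1x2. Involves strand 1? yes. Count so far: 1
Gen 2: crossing 2x1. Involves strand 1? yes. Count so far: 2
Gen 3: crossing 2x3. Involves strand 1? no. Count so far: 2
Gen 4: crossing 2x4. Involves strand 1? no. Count so far: 2
Gen 5: crossing 4x2. Involves strand 1? no. Count so far: 2
Gen 6: crossing 2x4. Involves strand 1? no. Count so far: 2
Gen 7: crossing 4x2. Involves strand 1? no. Count so far: 2
Gen 8: crossing 2x4. Involves strand 1? no. Count so far: 2
Gen 9: crossing 3x4. Involves strand 1? no. Count so far: 2
Gen 10: crossing 4x3. Involves strand 1? no. Count so far: 2
Gen 11: crossing 3x4. Involves strand 1? no. Count so far: 2
Gen 12: crossing 1x4. Involves strand 1? yes. Count so far: 3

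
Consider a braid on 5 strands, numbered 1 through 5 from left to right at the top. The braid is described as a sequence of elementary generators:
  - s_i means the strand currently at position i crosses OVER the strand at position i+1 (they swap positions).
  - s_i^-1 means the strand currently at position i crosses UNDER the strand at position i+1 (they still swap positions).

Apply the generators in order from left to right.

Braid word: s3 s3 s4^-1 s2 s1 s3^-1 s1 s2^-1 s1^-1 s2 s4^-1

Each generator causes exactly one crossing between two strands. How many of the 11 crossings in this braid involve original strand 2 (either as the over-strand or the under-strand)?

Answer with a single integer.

Gen 1: crossing 3x4. Involves strand 2? no. Count so far: 0
Gen 2: crossing 4x3. Involves strand 2? no. Count so far: 0
Gen 3: crossing 4x5. Involves strand 2? no. Count so far: 0
Gen 4: crossing 2x3. Involves strand 2? yes. Count so far: 1
Gen 5: crossing 1x3. Involves strand 2? no. Count so far: 1
Gen 6: crossing 2x5. Involves strand 2? yes. Count so far: 2
Gen 7: crossing 3x1. Involves strand 2? no. Count so far: 2
Gen 8: crossing 3x5. Involves strand 2? no. Count so far: 2
Gen 9: crossing 1x5. Involves strand 2? no. Count so far: 2
Gen 10: crossing 1x3. Involves strand 2? no. Count so far: 2
Gen 11: crossing 2x4. Involves strand 2? yes. Count so far: 3

Answer: 3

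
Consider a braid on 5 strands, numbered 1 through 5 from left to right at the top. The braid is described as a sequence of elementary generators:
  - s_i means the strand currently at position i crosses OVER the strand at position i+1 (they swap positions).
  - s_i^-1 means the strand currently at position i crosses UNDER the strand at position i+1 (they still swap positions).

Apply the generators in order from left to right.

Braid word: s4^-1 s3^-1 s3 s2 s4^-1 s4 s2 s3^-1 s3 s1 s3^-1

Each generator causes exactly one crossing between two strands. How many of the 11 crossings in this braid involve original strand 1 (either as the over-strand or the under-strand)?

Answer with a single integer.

Gen 1: crossing 4x5. Involves strand 1? no. Count so far: 0
Gen 2: crossing 3x5. Involves strand 1? no. Count so far: 0
Gen 3: crossing 5x3. Involves strand 1? no. Count so far: 0
Gen 4: crossing 2x3. Involves strand 1? no. Count so far: 0
Gen 5: crossing 5x4. Involves strand 1? no. Count so far: 0
Gen 6: crossing 4x5. Involves strand 1? no. Count so far: 0
Gen 7: crossing 3x2. Involves strand 1? no. Count so far: 0
Gen 8: crossing 3x5. Involves strand 1? no. Count so far: 0
Gen 9: crossing 5x3. Involves strand 1? no. Count so far: 0
Gen 10: crossing 1x2. Involves strand 1? yes. Count so far: 1
Gen 11: crossing 3x5. Involves strand 1? no. Count so far: 1

Answer: 1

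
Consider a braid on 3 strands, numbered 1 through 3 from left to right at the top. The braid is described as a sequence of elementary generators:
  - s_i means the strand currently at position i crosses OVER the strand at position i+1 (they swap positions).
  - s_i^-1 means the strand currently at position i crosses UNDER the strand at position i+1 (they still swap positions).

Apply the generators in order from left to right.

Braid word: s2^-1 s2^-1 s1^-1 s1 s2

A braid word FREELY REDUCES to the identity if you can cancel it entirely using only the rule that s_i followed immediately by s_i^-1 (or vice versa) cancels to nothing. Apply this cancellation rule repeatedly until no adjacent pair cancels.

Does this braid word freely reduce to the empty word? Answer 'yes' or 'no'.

Answer: no

Derivation:
Gen 1 (s2^-1): push. Stack: [s2^-1]
Gen 2 (s2^-1): push. Stack: [s2^-1 s2^-1]
Gen 3 (s1^-1): push. Stack: [s2^-1 s2^-1 s1^-1]
Gen 4 (s1): cancels prior s1^-1. Stack: [s2^-1 s2^-1]
Gen 5 (s2): cancels prior s2^-1. Stack: [s2^-1]
Reduced word: s2^-1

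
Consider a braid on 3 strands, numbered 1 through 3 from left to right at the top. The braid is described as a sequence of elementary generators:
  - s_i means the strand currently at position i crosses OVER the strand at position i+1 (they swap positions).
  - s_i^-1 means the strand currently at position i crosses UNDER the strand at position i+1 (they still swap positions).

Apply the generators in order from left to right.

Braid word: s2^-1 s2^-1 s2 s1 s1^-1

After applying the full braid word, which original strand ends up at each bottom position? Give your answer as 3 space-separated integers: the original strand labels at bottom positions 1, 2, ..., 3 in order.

Answer: 1 3 2

Derivation:
Gen 1 (s2^-1): strand 2 crosses under strand 3. Perm now: [1 3 2]
Gen 2 (s2^-1): strand 3 crosses under strand 2. Perm now: [1 2 3]
Gen 3 (s2): strand 2 crosses over strand 3. Perm now: [1 3 2]
Gen 4 (s1): strand 1 crosses over strand 3. Perm now: [3 1 2]
Gen 5 (s1^-1): strand 3 crosses under strand 1. Perm now: [1 3 2]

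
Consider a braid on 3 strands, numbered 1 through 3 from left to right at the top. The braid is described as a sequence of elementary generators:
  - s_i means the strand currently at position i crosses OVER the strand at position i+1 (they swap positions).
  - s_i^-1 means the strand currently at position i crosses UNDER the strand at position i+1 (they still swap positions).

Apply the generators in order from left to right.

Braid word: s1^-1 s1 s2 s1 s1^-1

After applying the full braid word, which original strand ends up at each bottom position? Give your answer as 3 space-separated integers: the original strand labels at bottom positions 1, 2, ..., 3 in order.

Gen 1 (s1^-1): strand 1 crosses under strand 2. Perm now: [2 1 3]
Gen 2 (s1): strand 2 crosses over strand 1. Perm now: [1 2 3]
Gen 3 (s2): strand 2 crosses over strand 3. Perm now: [1 3 2]
Gen 4 (s1): strand 1 crosses over strand 3. Perm now: [3 1 2]
Gen 5 (s1^-1): strand 3 crosses under strand 1. Perm now: [1 3 2]

Answer: 1 3 2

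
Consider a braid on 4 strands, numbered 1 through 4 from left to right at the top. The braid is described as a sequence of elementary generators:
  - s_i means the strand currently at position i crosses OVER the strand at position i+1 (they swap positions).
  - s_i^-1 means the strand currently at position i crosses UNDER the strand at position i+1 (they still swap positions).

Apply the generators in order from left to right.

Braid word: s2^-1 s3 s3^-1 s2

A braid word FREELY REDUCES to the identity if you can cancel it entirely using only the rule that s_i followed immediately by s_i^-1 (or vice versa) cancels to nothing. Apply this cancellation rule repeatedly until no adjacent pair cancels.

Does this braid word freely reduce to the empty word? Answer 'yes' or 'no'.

Answer: yes

Derivation:
Gen 1 (s2^-1): push. Stack: [s2^-1]
Gen 2 (s3): push. Stack: [s2^-1 s3]
Gen 3 (s3^-1): cancels prior s3. Stack: [s2^-1]
Gen 4 (s2): cancels prior s2^-1. Stack: []
Reduced word: (empty)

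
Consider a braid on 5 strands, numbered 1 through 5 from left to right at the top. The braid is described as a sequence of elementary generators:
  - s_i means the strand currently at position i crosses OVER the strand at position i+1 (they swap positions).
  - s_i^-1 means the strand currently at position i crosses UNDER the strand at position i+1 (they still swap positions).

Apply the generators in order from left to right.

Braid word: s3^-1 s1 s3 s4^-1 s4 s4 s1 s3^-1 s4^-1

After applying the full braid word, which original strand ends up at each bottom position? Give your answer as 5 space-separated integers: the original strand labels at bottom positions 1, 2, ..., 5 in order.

Gen 1 (s3^-1): strand 3 crosses under strand 4. Perm now: [1 2 4 3 5]
Gen 2 (s1): strand 1 crosses over strand 2. Perm now: [2 1 4 3 5]
Gen 3 (s3): strand 4 crosses over strand 3. Perm now: [2 1 3 4 5]
Gen 4 (s4^-1): strand 4 crosses under strand 5. Perm now: [2 1 3 5 4]
Gen 5 (s4): strand 5 crosses over strand 4. Perm now: [2 1 3 4 5]
Gen 6 (s4): strand 4 crosses over strand 5. Perm now: [2 1 3 5 4]
Gen 7 (s1): strand 2 crosses over strand 1. Perm now: [1 2 3 5 4]
Gen 8 (s3^-1): strand 3 crosses under strand 5. Perm now: [1 2 5 3 4]
Gen 9 (s4^-1): strand 3 crosses under strand 4. Perm now: [1 2 5 4 3]

Answer: 1 2 5 4 3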